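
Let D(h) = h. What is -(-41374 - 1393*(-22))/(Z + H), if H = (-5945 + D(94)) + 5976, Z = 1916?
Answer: 10728/2041 ≈ 5.2562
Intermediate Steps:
H = 125 (H = (-5945 + 94) + 5976 = -5851 + 5976 = 125)
-(-41374 - 1393*(-22))/(Z + H) = -(-41374 - 1393*(-22))/(1916 + 125) = -(-41374 + 30646)/2041 = -(-10728)/2041 = -1*(-10728/2041) = 10728/2041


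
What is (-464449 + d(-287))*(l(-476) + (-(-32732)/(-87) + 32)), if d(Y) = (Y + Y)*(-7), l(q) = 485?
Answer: -1879632819/29 ≈ -6.4815e+7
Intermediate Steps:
d(Y) = -14*Y (d(Y) = (2*Y)*(-7) = -14*Y)
(-464449 + d(-287))*(l(-476) + (-(-32732)/(-87) + 32)) = (-464449 - 14*(-287))*(485 + (-(-32732)/(-87) + 32)) = (-464449 + 4018)*(485 + (-(-32732)*(-1)/87 + 32)) = -460431*(485 + (-334*98/87 + 32)) = -460431*(485 + (-32732/87 + 32)) = -460431*(485 - 29948/87) = -460431*12247/87 = -1879632819/29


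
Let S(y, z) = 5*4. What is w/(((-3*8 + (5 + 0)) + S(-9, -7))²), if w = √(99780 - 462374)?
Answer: I*√362594 ≈ 602.16*I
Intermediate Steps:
S(y, z) = 20
w = I*√362594 (w = √(-362594) = I*√362594 ≈ 602.16*I)
w/(((-3*8 + (5 + 0)) + S(-9, -7))²) = (I*√362594)/(((-3*8 + (5 + 0)) + 20)²) = (I*√362594)/(((-24 + 5) + 20)²) = (I*√362594)/((-19 + 20)²) = (I*√362594)/(1²) = (I*√362594)/1 = (I*√362594)*1 = I*√362594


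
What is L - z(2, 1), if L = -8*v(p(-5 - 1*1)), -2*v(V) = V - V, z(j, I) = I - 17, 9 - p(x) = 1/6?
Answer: 16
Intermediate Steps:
p(x) = 53/6 (p(x) = 9 - 1/6 = 9 - 1*⅙ = 9 - ⅙ = 53/6)
z(j, I) = -17 + I
v(V) = 0 (v(V) = -(V - V)/2 = -½*0 = 0)
L = 0 (L = -8*0 = 0)
L - z(2, 1) = 0 - (-17 + 1) = 0 - 1*(-16) = 0 + 16 = 16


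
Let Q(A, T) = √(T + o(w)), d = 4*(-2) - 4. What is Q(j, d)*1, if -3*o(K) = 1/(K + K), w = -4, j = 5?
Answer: I*√1722/12 ≈ 3.4581*I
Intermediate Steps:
o(K) = -1/(6*K) (o(K) = -1/(3*(K + K)) = -1/(2*K)/3 = -1/(6*K))
d = -12 (d = -8 - 4 = -12)
Q(A, T) = √(1/24 + T) (Q(A, T) = √(T - ⅙/(-4)) = √(T - ⅙*(-¼)) = √(T + 1/24) = √(1/24 + T))
Q(j, d)*1 = (√(6 + 144*(-12))/12)*1 = (√(6 - 1728)/12)*1 = (√(-1722)/12)*1 = ((I*√1722)/12)*1 = (I*√1722/12)*1 = I*√1722/12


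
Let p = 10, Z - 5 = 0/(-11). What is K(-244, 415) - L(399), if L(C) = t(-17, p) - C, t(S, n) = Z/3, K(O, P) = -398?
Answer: -2/3 ≈ -0.66667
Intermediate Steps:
Z = 5 (Z = 5 + 0/(-11) = 5 + 0*(-1/11) = 5 + 0 = 5)
t(S, n) = 5/3
L(C) = 5/3 - C
K(-244, 415) - L(399) = -398 - (5/3 - 1*399) = -398 - (5/3 - 399) = -398 - 1*(-1192/3) = -398 + 1192/3 = -2/3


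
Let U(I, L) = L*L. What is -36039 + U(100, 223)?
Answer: 13690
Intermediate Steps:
U(I, L) = L**2
-36039 + U(100, 223) = -36039 + 223**2 = -36039 + 49729 = 13690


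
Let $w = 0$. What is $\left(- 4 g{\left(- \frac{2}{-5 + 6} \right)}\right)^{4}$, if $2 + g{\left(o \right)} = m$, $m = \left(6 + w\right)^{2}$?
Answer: $342102016$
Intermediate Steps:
$m = 36$ ($m = \left(6 + 0\right)^{2} = 6^{2} = 36$)
$g{\left(o \right)} = 34$ ($g{\left(o \right)} = -2 + 36 = 34$)
$\left(- 4 g{\left(- \frac{2}{-5 + 6} \right)}\right)^{4} = \left(\left(-4\right) 34\right)^{4} = \left(-136\right)^{4} = 342102016$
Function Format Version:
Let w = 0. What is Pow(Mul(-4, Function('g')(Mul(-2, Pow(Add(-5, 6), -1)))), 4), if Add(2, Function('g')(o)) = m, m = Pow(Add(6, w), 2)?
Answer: 342102016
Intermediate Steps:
m = 36 (m = Pow(Add(6, 0), 2) = Pow(6, 2) = 36)
Function('g')(o) = 34 (Function('g')(o) = Add(-2, 36) = 34)
Pow(Mul(-4, Function('g')(Mul(-2, Pow(Add(-5, 6), -1)))), 4) = Pow(Mul(-4, 34), 4) = Pow(-136, 4) = 342102016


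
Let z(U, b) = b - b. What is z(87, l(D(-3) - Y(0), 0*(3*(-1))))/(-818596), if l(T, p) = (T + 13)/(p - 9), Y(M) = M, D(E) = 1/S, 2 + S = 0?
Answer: 0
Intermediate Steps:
S = -2 (S = -2 + 0 = -2)
D(E) = -1/2 (D(E) = 1/(-2) = -1/2)
l(T, p) = (13 + T)/(-9 + p)
z(U, b) = 0
z(87, l(D(-3) - Y(0), 0*(3*(-1))))/(-818596) = 0/(-818596) = 0*(-1/818596) = 0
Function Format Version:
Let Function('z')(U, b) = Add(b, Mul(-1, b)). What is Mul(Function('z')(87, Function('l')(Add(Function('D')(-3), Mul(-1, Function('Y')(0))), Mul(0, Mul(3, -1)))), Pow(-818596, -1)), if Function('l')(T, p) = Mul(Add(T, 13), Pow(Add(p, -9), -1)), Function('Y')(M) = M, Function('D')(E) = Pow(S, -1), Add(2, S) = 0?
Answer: 0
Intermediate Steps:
S = -2 (S = Add(-2, 0) = -2)
Function('D')(E) = Rational(-1, 2) (Function('D')(E) = Pow(-2, -1) = Rational(-1, 2))
Function('l')(T, p) = Mul(Pow(Add(-9, p), -1), Add(13, T)) (Function('l')(T, p) = Mul(Add(13, T), Pow(Add(-9, p), -1)) = Mul(Pow(Add(-9, p), -1), Add(13, T)))
Function('z')(U, b) = 0
Mul(Function('z')(87, Function('l')(Add(Function('D')(-3), Mul(-1, Function('Y')(0))), Mul(0, Mul(3, -1)))), Pow(-818596, -1)) = Mul(0, Pow(-818596, -1)) = Mul(0, Rational(-1, 818596)) = 0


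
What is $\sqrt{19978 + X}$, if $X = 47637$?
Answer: $\sqrt{67615} \approx 260.03$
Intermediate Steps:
$\sqrt{19978 + X} = \sqrt{19978 + 47637} = \sqrt{67615}$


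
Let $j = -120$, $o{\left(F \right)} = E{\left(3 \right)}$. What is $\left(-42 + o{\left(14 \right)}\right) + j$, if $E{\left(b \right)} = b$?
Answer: $-159$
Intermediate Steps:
$o{\left(F \right)} = 3$
$\left(-42 + o{\left(14 \right)}\right) + j = \left(-42 + 3\right) - 120 = -39 - 120 = -159$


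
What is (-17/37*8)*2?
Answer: -272/37 ≈ -7.3513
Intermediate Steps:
(-17/37*8)*2 = (-17*1/37*8)*2 = -17/37*8*2 = -136/37*2 = -272/37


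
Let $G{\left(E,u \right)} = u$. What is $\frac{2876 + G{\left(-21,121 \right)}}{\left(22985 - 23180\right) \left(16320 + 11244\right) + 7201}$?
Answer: $- \frac{2997}{5367779} \approx -0.00055833$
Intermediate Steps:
$\frac{2876 + G{\left(-21,121 \right)}}{\left(22985 - 23180\right) \left(16320 + 11244\right) + 7201} = \frac{2876 + 121}{\left(22985 - 23180\right) \left(16320 + 11244\right) + 7201} = \frac{2997}{\left(-195\right) 27564 + 7201} = \frac{2997}{-5374980 + 7201} = \frac{2997}{-5367779} = 2997 \left(- \frac{1}{5367779}\right) = - \frac{2997}{5367779}$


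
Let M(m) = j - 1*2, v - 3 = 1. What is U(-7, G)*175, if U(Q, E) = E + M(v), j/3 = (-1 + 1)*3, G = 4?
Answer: 350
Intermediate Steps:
v = 4 (v = 3 + 1 = 4)
j = 0 (j = 3*((-1 + 1)*3) = 3*(0*3) = 3*0 = 0)
M(m) = -2 (M(m) = 0 - 1*2 = 0 - 2 = -2)
U(Q, E) = -2 + E (U(Q, E) = E - 2 = -2 + E)
U(-7, G)*175 = (-2 + 4)*175 = 2*175 = 350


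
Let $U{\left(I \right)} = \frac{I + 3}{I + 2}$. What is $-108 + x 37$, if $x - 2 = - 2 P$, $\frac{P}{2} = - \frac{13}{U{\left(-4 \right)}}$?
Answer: $3814$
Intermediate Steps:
$U{\left(I \right)} = \frac{3 + I}{2 + I}$
$P = -52$ ($P = 2 \left(- \frac{13}{\frac{1}{2 - 4} \left(3 - 4\right)}\right) = 2 \left(- \frac{13}{\frac{1}{-2} \left(-1\right)}\right) = 2 \left(- \frac{13}{\left(- \frac{1}{2}\right) \left(-1\right)}\right) = 2 \left(- 13 \frac{1}{\frac{1}{2}}\right) = 2 \left(\left(-13\right) 2\right) = 2 \left(-26\right) = -52$)
$x = 106$ ($x = 2 - -104 = 2 + 104 = 106$)
$-108 + x 37 = -108 + 106 \cdot 37 = -108 + 3922 = 3814$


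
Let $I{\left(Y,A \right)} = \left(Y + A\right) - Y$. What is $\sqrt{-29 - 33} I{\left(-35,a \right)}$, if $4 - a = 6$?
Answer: $- 2 i \sqrt{62} \approx - 15.748 i$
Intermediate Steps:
$a = -2$ ($a = 4 - 6 = -2$)
$I{\left(Y,A \right)} = A$ ($I{\left(Y,A \right)} = \left(A + Y\right) - Y = A$)
$\sqrt{-29 - 33} I{\left(-35,a \right)} = \sqrt{-29 - 33} \left(-2\right) = \sqrt{-62} \left(-2\right) = i \sqrt{62} \left(-2\right) = - 2 i \sqrt{62}$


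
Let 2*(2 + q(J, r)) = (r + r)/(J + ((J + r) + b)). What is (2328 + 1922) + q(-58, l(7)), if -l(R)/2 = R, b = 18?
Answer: 33985/8 ≈ 4248.1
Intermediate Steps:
l(R) = -2*R
q(J, r) = -2 + r/(18 + r + 2*J) (q(J, r) = -2 + ((r + r)/(J + ((J + r) + 18)))/2 = -2 + ((2*r)/(J + (18 + J + r)))/2 = -2 + ((2*r)/(18 + r + 2*J))/2 = -2 + (2*r/(18 + r + 2*J))/2 = -2 + r/(18 + r + 2*J))
(2328 + 1922) + q(-58, l(7)) = (2328 + 1922) + (-36 - (-2)*7 - 4*(-58))/(18 - 2*7 + 2*(-58)) = 4250 + (-36 - 1*(-14) + 232)/(18 - 14 - 116) = 4250 + (-36 + 14 + 232)/(-112) = 4250 - 1/112*210 = 4250 - 15/8 = 33985/8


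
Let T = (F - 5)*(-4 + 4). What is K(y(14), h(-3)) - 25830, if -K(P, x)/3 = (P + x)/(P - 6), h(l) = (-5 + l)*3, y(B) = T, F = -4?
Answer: -25842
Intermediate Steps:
T = 0 (T = (-4 - 5)*(-4 + 4) = -9*0 = 0)
y(B) = 0
h(l) = -15 + 3*l
K(P, x) = -3*(P + x)/(-6 + P) (K(P, x) = -3*(P + x)/(P - 6) = -3*(P + x)/(-6 + P))
K(y(14), h(-3)) - 25830 = 3*(-1*0 - (-15 + 3*(-3)))/(-6 + 0) - 25830 = 3*(0 - (-15 - 9))/(-6) - 25830 = 3*(-⅙)*(0 - 1*(-24)) - 25830 = 3*(-⅙)*(0 + 24) - 25830 = 3*(-⅙)*24 - 25830 = -12 - 25830 = -25842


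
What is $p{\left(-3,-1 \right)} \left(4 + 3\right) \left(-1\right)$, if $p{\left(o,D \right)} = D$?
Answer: $7$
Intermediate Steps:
$p{\left(-3,-1 \right)} \left(4 + 3\right) \left(-1\right) = - \left(4 + 3\right) \left(-1\right) = - 7 \left(-1\right) = \left(-1\right) \left(-7\right) = 7$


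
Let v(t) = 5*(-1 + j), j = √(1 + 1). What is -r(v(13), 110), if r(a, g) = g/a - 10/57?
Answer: -1244/57 - 22*√2 ≈ -52.937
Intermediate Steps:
j = √2 ≈ 1.4142
v(t) = -5 + 5*√2 (v(t) = 5*(-1 + √2) = -5 + 5*√2)
r(a, g) = -10/57 + g/a (r(a, g) = g/a - 10*1/57 = g/a - 10/57 = -10/57 + g/a)
-r(v(13), 110) = -(-10/57 + 110/(-5 + 5*√2)) = 10/57 - 110/(-5 + 5*√2)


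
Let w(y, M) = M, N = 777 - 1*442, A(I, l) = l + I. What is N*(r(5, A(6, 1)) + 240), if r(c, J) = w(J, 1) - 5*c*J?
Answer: 22110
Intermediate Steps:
A(I, l) = I + l
N = 335 (N = 777 - 442 = 335)
r(c, J) = 1 - 5*J*c (r(c, J) = 1 - 5*c*J = 1 - 5*J*c)
N*(r(5, A(6, 1)) + 240) = 335*((1 - 5*(6 + 1)*5) + 240) = 335*((1 - 5*7*5) + 240) = 335*((1 - 175) + 240) = 335*(-174 + 240) = 335*66 = 22110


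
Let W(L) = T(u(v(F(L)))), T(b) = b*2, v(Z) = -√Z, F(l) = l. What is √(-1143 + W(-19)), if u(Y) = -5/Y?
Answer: √(-412623 - 190*I*√19)/19 ≈ 0.033929 - 33.808*I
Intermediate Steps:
T(b) = 2*b
W(L) = 10/√L (W(L) = 2*(-5*(-1/√L)) = 2*(-(-5)/√L) = 2*(5/√L) = 10/√L)
√(-1143 + W(-19)) = √(-1143 + 10/√(-19)) = √(-1143 + 10*(-I*√19/19)) = √(-1143 - 10*I*√19/19)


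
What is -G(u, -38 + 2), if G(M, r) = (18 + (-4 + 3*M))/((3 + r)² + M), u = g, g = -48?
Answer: 130/1041 ≈ 0.12488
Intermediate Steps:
u = -48
G(M, r) = (14 + 3*M)/(M + (3 + r)²)
-G(u, -38 + 2) = -(14 + 3*(-48))/(-48 + (3 + (-38 + 2))²) = -(14 - 144)/(-48 + (3 - 36)²) = -(-130)/(-48 + (-33)²) = -(-130)/(-48 + 1089) = -(-130)/1041 = -1*(-130/1041) = 130/1041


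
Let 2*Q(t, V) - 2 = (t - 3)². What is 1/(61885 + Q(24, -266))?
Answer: 2/124213 ≈ 1.6101e-5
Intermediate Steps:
Q(t, V) = 1 + (-3 + t)²/2 (Q(t, V) = 1 + (t - 3)²/2 = 1 + (-3 + t)²/2)
1/(61885 + Q(24, -266)) = 1/(61885 + (1 + (-3 + 24)²/2)) = 1/(61885 + (1 + (½)*21²)) = 1/(61885 + (1 + (½)*441)) = 1/(61885 + (1 + 441/2)) = 1/(61885 + 443/2) = 1/(124213/2) = 2/124213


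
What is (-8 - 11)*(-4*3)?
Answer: 228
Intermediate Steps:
(-8 - 11)*(-4*3) = -19*(-12) = 228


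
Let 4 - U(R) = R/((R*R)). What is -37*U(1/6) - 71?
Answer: 3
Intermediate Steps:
U(R) = 4 - 1/R (U(R) = 4 - R/(R*R) = 4 - R/(R²) = 4 - R/R² = 4 - 1/R)
-37*U(1/6) - 71 = -37*(4 - 1/(1/6)) - 71 = -37*(4 - 1/⅙) - 71 = -37*(4 - 1*6) - 71 = -37*(4 - 6) - 71 = -37*(-2) - 71 = 74 - 71 = 3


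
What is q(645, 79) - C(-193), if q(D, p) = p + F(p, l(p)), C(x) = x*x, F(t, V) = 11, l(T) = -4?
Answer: -37159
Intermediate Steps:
C(x) = x²
q(D, p) = 11 + p (q(D, p) = p + 11 = 11 + p)
q(645, 79) - C(-193) = (11 + 79) - 1*(-193)² = 90 - 1*37249 = 90 - 37249 = -37159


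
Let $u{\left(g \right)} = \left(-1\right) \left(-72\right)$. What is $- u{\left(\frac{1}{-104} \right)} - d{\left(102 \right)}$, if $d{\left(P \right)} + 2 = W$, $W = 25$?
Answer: $-95$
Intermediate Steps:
$u{\left(g \right)} = 72$
$d{\left(P \right)} = 23$ ($d{\left(P \right)} = -2 + 25 = 23$)
$- u{\left(\frac{1}{-104} \right)} - d{\left(102 \right)} = \left(-1\right) 72 - 23 = -72 - 23 = -95$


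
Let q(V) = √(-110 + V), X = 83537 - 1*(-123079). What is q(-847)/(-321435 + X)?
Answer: -I*√957/114819 ≈ -0.00026943*I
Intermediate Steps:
X = 206616 (X = 83537 + 123079 = 206616)
q(-847)/(-321435 + X) = √(-110 - 847)/(-321435 + 206616) = √(-957)/(-114819) = (I*√957)*(-1/114819) = -I*√957/114819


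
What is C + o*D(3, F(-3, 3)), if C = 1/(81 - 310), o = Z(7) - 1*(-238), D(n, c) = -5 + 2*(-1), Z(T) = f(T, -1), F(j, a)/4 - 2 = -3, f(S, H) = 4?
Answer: -387927/229 ≈ -1694.0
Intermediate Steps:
F(j, a) = -4 (F(j, a) = 8 + 4*(-3) = 8 - 12 = -4)
Z(T) = 4
D(n, c) = -7 (D(n, c) = -5 - 2 = -7)
o = 242 (o = 4 - 1*(-238) = 4 + 238 = 242)
C = -1/229 (C = 1/(-229) = -1/229 ≈ -0.0043668)
C + o*D(3, F(-3, 3)) = -1/229 + 242*(-7) = -1/229 - 1694 = -387927/229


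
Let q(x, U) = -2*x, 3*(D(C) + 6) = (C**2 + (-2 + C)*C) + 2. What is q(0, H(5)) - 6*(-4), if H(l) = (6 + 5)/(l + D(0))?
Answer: 24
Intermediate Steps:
D(C) = -16/3 + C**2/3 + C*(-2 + C)/3 (D(C) = -6 + ((C**2 + (-2 + C)*C) + 2)/3 = -6 + ((C**2 + C*(-2 + C)) + 2)/3 = -6 + (2 + C**2 + C*(-2 + C))/3 = -6 + (2/3 + C**2/3 + C*(-2 + C)/3) = -16/3 + C**2/3 + C*(-2 + C)/3)
H(l) = 11/(-16/3 + l) (H(l) = (6 + 5)/(l + (-16/3 - 2/3*0 + (2/3)*0**2)) = 11/(l + (-16/3 + 0 + (2/3)*0)) = 11/(l + (-16/3 + 0 + 0)) = 11/(l - 16/3) = 11/(-16/3 + l))
q(0, H(5)) - 6*(-4) = -2*0 - 6*(-4) = 0 + 24 = 24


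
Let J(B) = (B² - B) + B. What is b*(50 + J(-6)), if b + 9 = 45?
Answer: 3096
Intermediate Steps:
b = 36 (b = -9 + 45 = 36)
J(B) = B²
b*(50 + J(-6)) = 36*(50 + (-6)²) = 36*(50 + 36) = 36*86 = 3096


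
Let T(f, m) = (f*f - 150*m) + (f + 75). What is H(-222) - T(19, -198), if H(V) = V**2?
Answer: 19129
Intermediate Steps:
T(f, m) = 75 + f + f**2 - 150*m (T(f, m) = (f**2 - 150*m) + (75 + f) = 75 + f + f**2 - 150*m)
H(-222) - T(19, -198) = (-222)**2 - (75 + 19 + 19**2 - 150*(-198)) = 49284 - (75 + 19 + 361 + 29700) = 49284 - 1*30155 = 49284 - 30155 = 19129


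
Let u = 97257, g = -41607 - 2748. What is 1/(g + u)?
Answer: 1/52902 ≈ 1.8903e-5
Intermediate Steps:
g = -44355
1/(g + u) = 1/(-44355 + 97257) = 1/52902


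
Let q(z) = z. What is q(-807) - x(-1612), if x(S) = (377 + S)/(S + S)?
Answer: -200231/248 ≈ -807.38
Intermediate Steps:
x(S) = (377 + S)/(2*S) (x(S) = (377 + S)/((2*S)) = (377 + S)*(1/(2*S)) = (377 + S)/(2*S))
q(-807) - x(-1612) = -807 - (377 - 1612)/(2*(-1612)) = -807 - (-1)*(-1235)/(2*1612) = -807 - 1*95/248 = -807 - 95/248 = -200231/248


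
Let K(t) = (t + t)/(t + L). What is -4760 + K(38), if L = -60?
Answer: -52398/11 ≈ -4763.5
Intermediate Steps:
K(t) = 2*t/(-60 + t) (K(t) = (t + t)/(t - 60) = (2*t)/(-60 + t) = 2*t/(-60 + t))
-4760 + K(38) = -4760 + 2*38/(-60 + 38) = -4760 + 2*38/(-22) = -4760 + 2*38*(-1/22) = -4760 - 38/11 = -52398/11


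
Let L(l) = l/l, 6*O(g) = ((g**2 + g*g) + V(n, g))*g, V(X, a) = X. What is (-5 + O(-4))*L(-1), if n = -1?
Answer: -77/3 ≈ -25.667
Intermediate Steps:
O(g) = g*(-1 + 2*g**2)/6 (O(g) = (((g**2 + g*g) - 1)*g)/6 = (((g**2 + g**2) - 1)*g)/6 = ((2*g**2 - 1)*g)/6 = ((-1 + 2*g**2)*g)/6 = (g*(-1 + 2*g**2))/6 = g*(-1 + 2*g**2)/6)
L(l) = 1
(-5 + O(-4))*L(-1) = (-5 + (-1/6*(-4) + (1/3)*(-4)**3))*1 = (-5 + (2/3 + (1/3)*(-64)))*1 = (-5 + (2/3 - 64/3))*1 = (-5 - 62/3)*1 = -77/3*1 = -77/3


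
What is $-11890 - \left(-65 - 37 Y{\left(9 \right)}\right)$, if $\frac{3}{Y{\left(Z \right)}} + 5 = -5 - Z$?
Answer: $- \frac{224786}{19} \approx -11831.0$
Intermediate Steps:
$Y{\left(Z \right)} = \frac{3}{-10 - Z}$ ($Y{\left(Z \right)} = \frac{3}{-5 - \left(5 + Z\right)} = \frac{3}{-10 - Z}$)
$-11890 - \left(-65 - 37 Y{\left(9 \right)}\right) = -11890 - \left(-65 - 37 \left(- \frac{3}{10 + 9}\right)\right) = -11890 - \left(-65 - 37 \left(- \frac{3}{19}\right)\right) = -11890 - \left(-65 - 37 \left(\left(-3\right) \frac{1}{19}\right)\right) = -11890 - \left(-65 - - \frac{111}{19}\right) = -11890 - \left(-65 + \frac{111}{19}\right) = -11890 - - \frac{1124}{19} = -11890 + \frac{1124}{19} = - \frac{224786}{19}$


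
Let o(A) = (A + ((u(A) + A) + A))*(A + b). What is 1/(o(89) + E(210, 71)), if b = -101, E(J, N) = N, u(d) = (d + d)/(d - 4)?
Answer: -85/268441 ≈ -0.00031664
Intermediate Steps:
u(d) = 2*d/(-4 + d) (u(d) = (2*d)/(-4 + d) = 2*d/(-4 + d))
o(A) = (-101 + A)*(3*A + 2*A/(-4 + A)) (o(A) = (A + ((2*A/(-4 + A) + A) + A))*(A - 101) = (A + ((A + 2*A/(-4 + A)) + A))*(-101 + A) = (A + (2*A + 2*A/(-4 + A)))*(-101 + A) = (3*A + 2*A/(-4 + A))*(-101 + A) = (-101 + A)*(3*A + 2*A/(-4 + A)))
1/(o(89) + E(210, 71)) = 1/(89*(1010 - 313*89 + 3*89**2)/(-4 + 89) + 71) = 1/(89*(1010 - 27857 + 3*7921)/85 + 71) = 1/(89*(1/85)*(1010 - 27857 + 23763) + 71) = 1/(89*(1/85)*(-3084) + 71) = 1/(-274476/85 + 71) = 1/(-268441/85) = -85/268441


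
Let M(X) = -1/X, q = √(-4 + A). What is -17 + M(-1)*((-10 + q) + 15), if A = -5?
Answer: -12 + 3*I ≈ -12.0 + 3.0*I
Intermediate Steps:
q = 3*I (q = √(-4 - 5) = √(-9) = 3*I ≈ 3.0*I)
-17 + M(-1)*((-10 + q) + 15) = -17 + (-1/(-1))*((-10 + 3*I) + 15) = -17 + (-1*(-1))*(5 + 3*I) = -17 + 1*(5 + 3*I) = -17 + (5 + 3*I) = -12 + 3*I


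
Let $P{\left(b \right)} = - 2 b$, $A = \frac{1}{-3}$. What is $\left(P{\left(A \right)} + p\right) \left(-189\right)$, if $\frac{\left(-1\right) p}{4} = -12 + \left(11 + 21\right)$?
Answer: $14994$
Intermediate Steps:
$A = - \frac{1}{3} \approx -0.33333$
$p = -80$ ($p = - 4 \left(-12 + \left(11 + 21\right)\right) = - 4 \left(-12 + 32\right) = \left(-4\right) 20 = -80$)
$\left(P{\left(A \right)} + p\right) \left(-189\right) = \left(\left(-2\right) \left(- \frac{1}{3}\right) - 80\right) \left(-189\right) = \left(\frac{2}{3} - 80\right) \left(-189\right) = \left(- \frac{238}{3}\right) \left(-189\right) = 14994$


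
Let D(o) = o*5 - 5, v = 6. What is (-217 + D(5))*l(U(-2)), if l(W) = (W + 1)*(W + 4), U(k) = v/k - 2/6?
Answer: 2758/9 ≈ 306.44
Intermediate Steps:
D(o) = -5 + 5*o (D(o) = 5*o - 5 = -5 + 5*o)
U(k) = -⅓ + 6/k (U(k) = 6/k - 2/6 = 6/k - 2*⅙ = 6/k - ⅓ = -⅓ + 6/k)
l(W) = (1 + W)*(4 + W)
(-217 + D(5))*l(U(-2)) = (-217 + (-5 + 5*5))*(4 + ((⅓)*(18 - 1*(-2))/(-2))² + 5*((⅓)*(18 - 1*(-2))/(-2))) = (-217 + (-5 + 25))*(4 + ((⅓)*(-½)*(18 + 2))² + 5*((⅓)*(-½)*(18 + 2))) = (-217 + 20)*(4 + ((⅓)*(-½)*20)² + 5*((⅓)*(-½)*20)) = -197*(4 + (-10/3)² + 5*(-10/3)) = -197*(4 + 100/9 - 50/3) = -197*(-14/9) = 2758/9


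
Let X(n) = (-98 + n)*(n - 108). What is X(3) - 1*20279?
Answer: -10304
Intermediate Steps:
X(n) = (-108 + n)*(-98 + n) (X(n) = (-98 + n)*(-108 + n) = (-108 + n)*(-98 + n))
X(3) - 1*20279 = (10584 + 3² - 206*3) - 1*20279 = (10584 + 9 - 618) - 20279 = 9975 - 20279 = -10304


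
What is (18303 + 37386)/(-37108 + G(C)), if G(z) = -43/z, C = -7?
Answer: -129941/86571 ≈ -1.5010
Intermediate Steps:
(18303 + 37386)/(-37108 + G(C)) = (18303 + 37386)/(-37108 - 43/(-7)) = 55689/(-37108 - 43*(-⅐)) = 55689/(-37108 + 43/7) = 55689/(-259713/7) = 55689*(-7/259713) = -129941/86571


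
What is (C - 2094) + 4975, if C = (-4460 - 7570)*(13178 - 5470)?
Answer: -92724359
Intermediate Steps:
C = -92727240 (C = -12030*7708 = -92727240)
(C - 2094) + 4975 = (-92727240 - 2094) + 4975 = -92729334 + 4975 = -92724359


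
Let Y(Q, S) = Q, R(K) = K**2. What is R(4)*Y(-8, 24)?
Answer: -128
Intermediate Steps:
R(4)*Y(-8, 24) = 4**2*(-8) = 16*(-8) = -128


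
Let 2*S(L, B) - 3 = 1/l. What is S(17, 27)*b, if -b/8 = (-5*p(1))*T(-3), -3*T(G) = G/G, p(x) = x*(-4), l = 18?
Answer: 2200/27 ≈ 81.481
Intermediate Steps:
S(L, B) = 55/36 (S(L, B) = 3/2 + (½)/18 = 3/2 + (½)*(1/18) = 3/2 + 1/36 = 55/36)
p(x) = -4*x
T(G) = -⅓ (T(G) = -G/(3*G) = -⅓*1 = -⅓)
b = 160/3 (b = -8*(-(-20))*(-1)/3 = -8*(-5*(-4))*(-1)/3 = -160*(-1)/3 = -8*(-20/3) = 160/3 ≈ 53.333)
S(17, 27)*b = (55/36)*(160/3) = 2200/27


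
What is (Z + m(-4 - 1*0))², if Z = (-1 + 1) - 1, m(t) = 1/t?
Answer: 25/16 ≈ 1.5625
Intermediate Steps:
Z = -1 (Z = 0 - 1 = -1)
(Z + m(-4 - 1*0))² = (-1 + 1/(-4 - 1*0))² = (-1 + 1/(-4 + 0))² = (-1 + 1/(-4))² = (-1 - ¼)² = (-5/4)² = 25/16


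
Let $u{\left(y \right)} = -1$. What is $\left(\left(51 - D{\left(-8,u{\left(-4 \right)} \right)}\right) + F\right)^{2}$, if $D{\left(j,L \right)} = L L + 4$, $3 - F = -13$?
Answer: $3844$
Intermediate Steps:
$F = 16$ ($F = 3 - -13 = 3 + 13 = 16$)
$D{\left(j,L \right)} = 4 + L^{2}$ ($D{\left(j,L \right)} = L^{2} + 4 = 4 + L^{2}$)
$\left(\left(51 - D{\left(-8,u{\left(-4 \right)} \right)}\right) + F\right)^{2} = \left(\left(51 - \left(4 + \left(-1\right)^{2}\right)\right) + 16\right)^{2} = \left(\left(51 - \left(4 + 1\right)\right) + 16\right)^{2} = \left(\left(51 - 5\right) + 16\right)^{2} = \left(46 + 16\right)^{2} = 62^{2} = 3844$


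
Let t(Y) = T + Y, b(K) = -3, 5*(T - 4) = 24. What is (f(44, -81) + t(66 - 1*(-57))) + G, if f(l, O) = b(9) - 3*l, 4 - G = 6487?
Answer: -32431/5 ≈ -6486.2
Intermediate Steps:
G = -6483 (G = 4 - 1*6487 = 4 - 6487 = -6483)
T = 44/5 (T = 4 + (1/5)*24 = 4 + 24/5 = 44/5 ≈ 8.8000)
f(l, O) = -3 - 3*l
t(Y) = 44/5 + Y
(f(44, -81) + t(66 - 1*(-57))) + G = ((-3 - 3*44) + (44/5 + (66 - 1*(-57)))) - 6483 = ((-3 - 132) + (44/5 + (66 + 57))) - 6483 = (-135 + (44/5 + 123)) - 6483 = (-135 + 659/5) - 6483 = -16/5 - 6483 = -32431/5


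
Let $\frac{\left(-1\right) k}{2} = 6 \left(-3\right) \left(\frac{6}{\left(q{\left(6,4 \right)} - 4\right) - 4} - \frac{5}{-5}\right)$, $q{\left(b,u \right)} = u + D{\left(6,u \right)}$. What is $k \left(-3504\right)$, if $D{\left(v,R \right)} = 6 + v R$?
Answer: $- \frac{2018304}{13} \approx -1.5525 \cdot 10^{5}$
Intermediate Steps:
$D{\left(v,R \right)} = 6 + R v$
$q{\left(b,u \right)} = 6 + 7 u$ ($q{\left(b,u \right)} = u + \left(6 + u 6\right) = u + \left(6 + 6 u\right) = 6 + 7 u$)
$k = \frac{576}{13}$ ($k = - 2 \cdot 6 \left(-3\right) \left(\frac{6}{\left(\left(6 + 7 \cdot 4\right) - 4\right) - 4} - \frac{5}{-5}\right) = - 2 \left(- 18 \left(\frac{6}{\left(\left(6 + 28\right) - 4\right) - 4} - -1\right)\right) = - 2 \left(- 18 \left(\frac{6}{\left(34 - 4\right) - 4} + 1\right)\right) = - 2 \left(- 18 \left(\frac{6}{30 - 4} + 1\right)\right) = - 2 \left(- 18 \left(\frac{6}{26} + 1\right)\right) = - 2 \left(- 18 \left(6 \cdot \frac{1}{26} + 1\right)\right) = - 2 \left(- 18 \left(\frac{3}{13} + 1\right)\right) = - 2 \left(\left(-18\right) \frac{16}{13}\right) = \left(-2\right) \left(- \frac{288}{13}\right) = \frac{576}{13} \approx 44.308$)
$k \left(-3504\right) = \frac{576}{13} \left(-3504\right) = - \frac{2018304}{13}$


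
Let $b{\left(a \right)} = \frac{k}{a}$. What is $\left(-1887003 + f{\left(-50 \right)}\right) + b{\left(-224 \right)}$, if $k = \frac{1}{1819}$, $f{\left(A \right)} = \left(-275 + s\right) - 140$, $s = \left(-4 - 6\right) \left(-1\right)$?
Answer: $- \frac{769035714049}{407456} \approx -1.8874 \cdot 10^{6}$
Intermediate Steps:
$s = 10$ ($s = \left(-10\right) \left(-1\right) = 10$)
$f{\left(A \right)} = -405$ ($f{\left(A \right)} = \left(-275 + 10\right) - 140 = -265 - 140 = -405$)
$k = \frac{1}{1819} \approx 0.00054975$
$b{\left(a \right)} = \frac{1}{1819 a}$
$\left(-1887003 + f{\left(-50 \right)}\right) + b{\left(-224 \right)} = \left(-1887003 - 405\right) + \frac{1}{1819 \left(-224\right)} = -1887408 + \frac{1}{1819} \left(- \frac{1}{224}\right) = -1887408 - \frac{1}{407456} = - \frac{769035714049}{407456}$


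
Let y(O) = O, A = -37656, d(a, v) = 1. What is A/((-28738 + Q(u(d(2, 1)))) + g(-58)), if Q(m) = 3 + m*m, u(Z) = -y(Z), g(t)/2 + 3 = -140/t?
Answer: 136503/104165 ≈ 1.3104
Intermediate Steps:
g(t) = -6 - 280/t (g(t) = -6 + 2*(-140/t) = -6 - 280/t)
u(Z) = -Z
Q(m) = 3 + m²
A/((-28738 + Q(u(d(2, 1)))) + g(-58)) = -37656/((-28738 + (3 + (-1*1)²)) + (-6 - 280/(-58))) = -37656/((-28738 + (3 + (-1)²)) + (-6 - 280*(-1/58))) = -37656/((-28738 + (3 + 1)) + (-6 + 140/29)) = -37656/((-28738 + 4) - 34/29) = -37656/(-28734 - 34/29) = -37656/(-833320/29) = -37656*(-29/833320) = 136503/104165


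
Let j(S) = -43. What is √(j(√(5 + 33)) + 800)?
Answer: √757 ≈ 27.514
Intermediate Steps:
√(j(√(5 + 33)) + 800) = √(-43 + 800) = √757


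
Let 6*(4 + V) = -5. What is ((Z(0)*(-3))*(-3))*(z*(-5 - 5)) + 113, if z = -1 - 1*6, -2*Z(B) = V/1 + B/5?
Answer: 3271/2 ≈ 1635.5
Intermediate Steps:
V = -29/6 (V = -4 + (⅙)*(-5) = -4 - ⅚ = -29/6 ≈ -4.8333)
Z(B) = 29/12 - B/10 (Z(B) = -(-29/6/1 + B/5)/2 = -(-29/6*1 + B*(⅕))/2 = -(-29/6 + B/5)/2 = 29/12 - B/10)
z = -7 (z = -1 - 6 = -7)
((Z(0)*(-3))*(-3))*(z*(-5 - 5)) + 113 = (((29/12 - ⅒*0)*(-3))*(-3))*(-7*(-5 - 5)) + 113 = (((29/12 + 0)*(-3))*(-3))*(-7*(-10)) + 113 = (((29/12)*(-3))*(-3))*70 + 113 = -29/4*(-3)*70 + 113 = (87/4)*70 + 113 = 3045/2 + 113 = 3271/2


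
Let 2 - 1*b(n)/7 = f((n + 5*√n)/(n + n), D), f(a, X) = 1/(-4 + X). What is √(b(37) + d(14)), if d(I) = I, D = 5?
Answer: √21 ≈ 4.5826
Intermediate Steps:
b(n) = 7 (b(n) = 14 - 7/(-4 + 5) = 14 - 7/1 = 14 - 7*1 = 14 - 7 = 7)
√(b(37) + d(14)) = √(7 + 14) = √21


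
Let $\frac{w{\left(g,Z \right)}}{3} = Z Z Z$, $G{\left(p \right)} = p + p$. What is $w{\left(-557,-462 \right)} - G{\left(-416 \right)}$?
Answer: $-295832552$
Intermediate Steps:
$G{\left(p \right)} = 2 p$
$w{\left(g,Z \right)} = 3 Z^{3}$ ($w{\left(g,Z \right)} = 3 Z Z Z = 3 Z^{2} Z = 3 Z^{3}$)
$w{\left(-557,-462 \right)} - G{\left(-416 \right)} = 3 \left(-462\right)^{3} - 2 \left(-416\right) = 3 \left(-98611128\right) - -832 = -295833384 + 832 = -295832552$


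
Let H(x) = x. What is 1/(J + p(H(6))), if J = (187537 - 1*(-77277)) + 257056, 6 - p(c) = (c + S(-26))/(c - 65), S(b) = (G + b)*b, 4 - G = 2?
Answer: 59/30791314 ≈ 1.9161e-6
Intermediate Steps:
G = 2 (G = 4 - 1*2 = 4 - 2 = 2)
S(b) = b*(2 + b) (S(b) = (2 + b)*b = b*(2 + b))
p(c) = 6 - (624 + c)/(-65 + c) (p(c) = 6 - (c - 26*(2 - 26))/(c - 65) = 6 - (c - 26*(-24))/(-65 + c) = 6 - (c + 624)/(-65 + c) = 6 - (624 + c)/(-65 + c))
J = 521870 (J = (187537 + 77277) + 257056 = 264814 + 257056 = 521870)
1/(J + p(H(6))) = 1/(521870 + (-1014 + 5*6)/(-65 + 6)) = 1/(521870 + (-1014 + 30)/(-59)) = 1/(521870 - 1/59*(-984)) = 1/(521870 + 984/59) = 1/(30791314/59) = 59/30791314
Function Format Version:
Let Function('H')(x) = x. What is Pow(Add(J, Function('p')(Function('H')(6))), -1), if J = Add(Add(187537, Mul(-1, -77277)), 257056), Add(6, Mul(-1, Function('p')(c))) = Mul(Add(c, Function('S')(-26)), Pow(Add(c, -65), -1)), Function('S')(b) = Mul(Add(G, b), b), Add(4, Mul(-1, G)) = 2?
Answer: Rational(59, 30791314) ≈ 1.9161e-6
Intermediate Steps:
G = 2 (G = Add(4, Mul(-1, 2)) = Add(4, -2) = 2)
Function('S')(b) = Mul(b, Add(2, b)) (Function('S')(b) = Mul(Add(2, b), b) = Mul(b, Add(2, b)))
Function('p')(c) = Add(6, Mul(-1, Pow(Add(-65, c), -1), Add(624, c))) (Function('p')(c) = Add(6, Mul(-1, Mul(Add(c, Mul(-26, Add(2, -26))), Pow(Add(c, -65), -1)))) = Add(6, Mul(-1, Mul(Add(c, Mul(-26, -24)), Pow(Add(-65, c), -1)))) = Add(6, Mul(-1, Mul(Add(c, 624), Pow(Add(-65, c), -1)))) = Add(6, Mul(-1, Mul(Add(624, c), Pow(Add(-65, c), -1)))) = Add(6, Mul(-1, Mul(Pow(Add(-65, c), -1), Add(624, c)))) = Add(6, Mul(-1, Pow(Add(-65, c), -1), Add(624, c))))
J = 521870 (J = Add(Add(187537, 77277), 257056) = Add(264814, 257056) = 521870)
Pow(Add(J, Function('p')(Function('H')(6))), -1) = Pow(Add(521870, Mul(Pow(Add(-65, 6), -1), Add(-1014, Mul(5, 6)))), -1) = Pow(Add(521870, Mul(Pow(-59, -1), Add(-1014, 30))), -1) = Pow(Add(521870, Mul(Rational(-1, 59), -984)), -1) = Pow(Add(521870, Rational(984, 59)), -1) = Pow(Rational(30791314, 59), -1) = Rational(59, 30791314)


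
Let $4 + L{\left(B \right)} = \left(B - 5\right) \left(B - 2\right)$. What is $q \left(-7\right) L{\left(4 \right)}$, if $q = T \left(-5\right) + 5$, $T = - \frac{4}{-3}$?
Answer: $-70$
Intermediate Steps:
$T = \frac{4}{3}$ ($T = \left(-4\right) \left(- \frac{1}{3}\right) = \frac{4}{3} \approx 1.3333$)
$L{\left(B \right)} = -4 + \left(-5 + B\right) \left(-2 + B\right)$ ($L{\left(B \right)} = -4 + \left(B - 5\right) \left(B - 2\right) = -4 + \left(-5 + B\right) \left(-2 + B\right)$)
$q = - \frac{5}{3}$ ($q = \frac{4}{3} \left(-5\right) + 5 = - \frac{20}{3} + 5 = - \frac{5}{3} \approx -1.6667$)
$q \left(-7\right) L{\left(4 \right)} = \left(- \frac{5}{3}\right) \left(-7\right) \left(6 + 4^{2} - 28\right) = \frac{35 \left(6 + 16 - 28\right)}{3} = \frac{35}{3} \left(-6\right) = -70$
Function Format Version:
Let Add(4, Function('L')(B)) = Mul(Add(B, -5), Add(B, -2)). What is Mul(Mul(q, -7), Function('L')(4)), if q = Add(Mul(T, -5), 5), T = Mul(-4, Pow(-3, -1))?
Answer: -70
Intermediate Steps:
T = Rational(4, 3) (T = Mul(-4, Rational(-1, 3)) = Rational(4, 3) ≈ 1.3333)
Function('L')(B) = Add(-4, Mul(Add(-5, B), Add(-2, B))) (Function('L')(B) = Add(-4, Mul(Add(B, -5), Add(B, -2))) = Add(-4, Mul(Add(-5, B), Add(-2, B))))
q = Rational(-5, 3) (q = Add(Mul(Rational(4, 3), -5), 5) = Add(Rational(-20, 3), 5) = Rational(-5, 3) ≈ -1.6667)
Mul(Mul(q, -7), Function('L')(4)) = Mul(Mul(Rational(-5, 3), -7), Add(6, Pow(4, 2), Mul(-7, 4))) = Mul(Rational(35, 3), Add(6, 16, -28)) = Mul(Rational(35, 3), -6) = -70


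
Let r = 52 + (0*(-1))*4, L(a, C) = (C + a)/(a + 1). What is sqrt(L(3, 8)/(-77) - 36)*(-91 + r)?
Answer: -39*I*sqrt(7063)/14 ≈ -234.12*I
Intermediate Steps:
L(a, C) = (C + a)/(1 + a)
r = 52 (r = 52 + 0*4 = 52 + 0 = 52)
sqrt(L(3, 8)/(-77) - 36)*(-91 + r) = sqrt(((8 + 3)/(1 + 3))/(-77) - 36)*(-91 + 52) = sqrt((11/4)*(-1/77) - 36)*(-39) = sqrt(-1/28 - 36)*(-39) = sqrt(-1009/28)*(-39) = (I*sqrt(7063)/14)*(-39) = -39*I*sqrt(7063)/14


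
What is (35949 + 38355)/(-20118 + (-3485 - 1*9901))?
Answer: -774/349 ≈ -2.2178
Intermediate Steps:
(35949 + 38355)/(-20118 + (-3485 - 1*9901)) = 74304/(-20118 + (-3485 - 9901)) = 74304/(-20118 - 13386) = 74304/(-33504) = 74304*(-1/33504) = -774/349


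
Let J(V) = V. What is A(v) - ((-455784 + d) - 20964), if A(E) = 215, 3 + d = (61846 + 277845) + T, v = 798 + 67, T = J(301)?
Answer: 136974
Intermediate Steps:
T = 301
v = 865
d = 339989 (d = -3 + ((61846 + 277845) + 301) = -3 + (339691 + 301) = -3 + 339992 = 339989)
A(v) - ((-455784 + d) - 20964) = 215 - ((-455784 + 339989) - 20964) = 215 - (-115795 - 20964) = 215 - 1*(-136759) = 215 + 136759 = 136974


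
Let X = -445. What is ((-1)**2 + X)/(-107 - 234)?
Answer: 444/341 ≈ 1.3021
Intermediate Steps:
((-1)**2 + X)/(-107 - 234) = ((-1)**2 - 445)/(-107 - 234) = (1 - 445)/(-341) = -444*(-1/341) = 444/341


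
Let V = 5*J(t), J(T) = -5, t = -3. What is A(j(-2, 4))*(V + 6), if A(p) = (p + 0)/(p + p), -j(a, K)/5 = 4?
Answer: -19/2 ≈ -9.5000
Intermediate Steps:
j(a, K) = -20 (j(a, K) = -5*4 = -20)
A(p) = ½ (A(p) = p/((2*p)) = p*(1/(2*p)) = ½)
V = -25 (V = 5*(-5) = -25)
A(j(-2, 4))*(V + 6) = (-25 + 6)/2 = (½)*(-19) = -19/2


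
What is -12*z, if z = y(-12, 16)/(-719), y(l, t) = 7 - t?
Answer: -108/719 ≈ -0.15021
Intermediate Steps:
z = 9/719 (z = (7 - 1*16)/(-719) = (7 - 16)*(-1/719) = -9*(-1/719) = 9/719 ≈ 0.012517)
-12*z = -12*9/719 = -108/719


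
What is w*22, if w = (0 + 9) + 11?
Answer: 440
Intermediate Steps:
w = 20 (w = 9 + 11 = 20)
w*22 = 20*22 = 440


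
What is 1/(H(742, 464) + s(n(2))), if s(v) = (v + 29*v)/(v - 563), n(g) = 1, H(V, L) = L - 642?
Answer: -281/50033 ≈ -0.0056163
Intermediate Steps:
H(V, L) = -642 + L
s(v) = 30*v/(-563 + v) (s(v) = (30*v)/(-563 + v) = 30*v/(-563 + v))
1/(H(742, 464) + s(n(2))) = 1/((-642 + 464) + 30*1/(-563 + 1)) = 1/(-178 + 30*1/(-562)) = 1/(-178 + 30*1*(-1/562)) = 1/(-178 - 15/281) = 1/(-50033/281) = -281/50033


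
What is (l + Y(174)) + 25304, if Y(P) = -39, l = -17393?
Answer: 7872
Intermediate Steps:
(l + Y(174)) + 25304 = (-17393 - 39) + 25304 = -17432 + 25304 = 7872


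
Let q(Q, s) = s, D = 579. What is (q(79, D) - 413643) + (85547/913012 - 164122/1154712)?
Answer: -13608729561321338/32945809767 ≈ -4.1306e+5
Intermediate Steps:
(q(79, D) - 413643) + (85547/913012 - 164122/1154712) = (579 - 413643) + (85547/913012 - 164122/1154712) = -413064 + (85547*(1/913012) - 164122*1/1154712) = -413064 + (85547/913012 - 82061/577356) = -413064 - 1595725250/32945809767 = -13608729561321338/32945809767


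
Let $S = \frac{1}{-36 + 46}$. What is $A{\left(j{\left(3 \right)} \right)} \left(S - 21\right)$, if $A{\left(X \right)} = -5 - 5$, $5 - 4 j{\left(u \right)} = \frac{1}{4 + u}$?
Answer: $209$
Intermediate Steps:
$j{\left(u \right)} = \frac{5}{4} - \frac{1}{4 \left(4 + u\right)}$
$A{\left(X \right)} = -10$ ($A{\left(X \right)} = -5 - 5 = -10$)
$S = \frac{1}{10} \approx 0.1$
$A{\left(j{\left(3 \right)} \right)} \left(S - 21\right) = - 10 \left(\frac{1}{10} - 21\right) = \left(-10\right) \left(- \frac{209}{10}\right) = 209$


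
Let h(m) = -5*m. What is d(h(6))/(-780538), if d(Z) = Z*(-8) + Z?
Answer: -105/390269 ≈ -0.00026905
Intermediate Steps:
d(Z) = -7*Z (d(Z) = -8*Z + Z = -7*Z)
d(h(6))/(-780538) = -(-35)*6/(-780538) = -7*(-30)*(-1/780538) = 210*(-1/780538) = -105/390269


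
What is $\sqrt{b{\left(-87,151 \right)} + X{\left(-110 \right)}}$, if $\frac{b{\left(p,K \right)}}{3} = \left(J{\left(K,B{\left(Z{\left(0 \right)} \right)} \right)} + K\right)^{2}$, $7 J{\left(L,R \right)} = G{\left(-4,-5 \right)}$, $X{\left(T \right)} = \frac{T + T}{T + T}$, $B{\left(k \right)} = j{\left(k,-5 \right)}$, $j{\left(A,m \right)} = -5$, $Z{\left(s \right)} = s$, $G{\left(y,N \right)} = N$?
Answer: $\frac{\sqrt{3320161}}{7} \approx 260.3$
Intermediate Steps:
$B{\left(k \right)} = -5$
$X{\left(T \right)} = 1$ ($X{\left(T \right)} = \frac{2 T}{2 T} = 2 T \frac{1}{2 T} = 1$)
$J{\left(L,R \right)} = - \frac{5}{7}$ ($J{\left(L,R \right)} = \frac{1}{7} \left(-5\right) = - \frac{5}{7}$)
$b{\left(p,K \right)} = 3 \left(- \frac{5}{7} + K\right)^{2}$
$\sqrt{b{\left(-87,151 \right)} + X{\left(-110 \right)}} = \sqrt{\frac{3 \left(-5 + 7 \cdot 151\right)^{2}}{49} + 1} = \sqrt{\frac{3 \left(-5 + 1057\right)^{2}}{49} + 1} = \sqrt{\frac{3 \cdot 1052^{2}}{49} + 1} = \sqrt{\frac{3}{49} \cdot 1106704 + 1} = \sqrt{\frac{3320112}{49} + 1} = \sqrt{\frac{3320161}{49}} = \frac{\sqrt{3320161}}{7}$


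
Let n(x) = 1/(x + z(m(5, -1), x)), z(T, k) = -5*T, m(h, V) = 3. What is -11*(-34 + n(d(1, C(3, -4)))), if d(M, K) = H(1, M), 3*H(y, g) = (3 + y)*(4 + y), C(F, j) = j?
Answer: 9383/25 ≈ 375.32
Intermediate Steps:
H(y, g) = (3 + y)*(4 + y)/3 (H(y, g) = ((3 + y)*(4 + y))/3 = (3 + y)*(4 + y)/3)
d(M, K) = 20/3 (d(M, K) = 4 + (1/3)*1**2 + (7/3)*1 = 4 + (1/3)*1 + 7/3 = 4 + 1/3 + 7/3 = 20/3)
n(x) = 1/(-15 + x) (n(x) = 1/(x - 5*3) = 1/(x - 15) = 1/(-15 + x))
-11*(-34 + n(d(1, C(3, -4)))) = -11*(-34 + 1/(-15 + 20/3)) = -11*(-34 + 1/(-25/3)) = -11*(-34 - 3/25) = -11*(-853/25) = 9383/25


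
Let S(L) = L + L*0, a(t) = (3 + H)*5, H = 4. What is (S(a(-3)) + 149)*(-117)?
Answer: -21528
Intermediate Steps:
a(t) = 35 (a(t) = (3 + 4)*5 = 7*5 = 35)
S(L) = L (S(L) = L + 0 = L)
(S(a(-3)) + 149)*(-117) = (35 + 149)*(-117) = 184*(-117) = -21528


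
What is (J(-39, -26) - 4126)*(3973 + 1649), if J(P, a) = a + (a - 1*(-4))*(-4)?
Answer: -22847808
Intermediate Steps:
J(P, a) = -16 - 3*a (J(P, a) = a + (a + 4)*(-4) = a + (4 + a)*(-4) = a + (-16 - 4*a) = -16 - 3*a)
(J(-39, -26) - 4126)*(3973 + 1649) = ((-16 - 3*(-26)) - 4126)*(3973 + 1649) = ((-16 + 78) - 4126)*5622 = (62 - 4126)*5622 = -4064*5622 = -22847808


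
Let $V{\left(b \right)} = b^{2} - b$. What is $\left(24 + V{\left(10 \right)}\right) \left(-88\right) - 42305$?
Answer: $-52337$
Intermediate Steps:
$\left(24 + V{\left(10 \right)}\right) \left(-88\right) - 42305 = \left(24 + 10 \left(-1 + 10\right)\right) \left(-88\right) - 42305 = \left(24 + 10 \cdot 9\right) \left(-88\right) - 42305 = \left(24 + 90\right) \left(-88\right) - 42305 = 114 \left(-88\right) - 42305 = -10032 - 42305 = -52337$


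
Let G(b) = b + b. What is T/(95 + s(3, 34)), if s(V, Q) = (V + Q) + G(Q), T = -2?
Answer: -1/100 ≈ -0.010000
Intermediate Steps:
G(b) = 2*b
s(V, Q) = V + 3*Q (s(V, Q) = (V + Q) + 2*Q = (Q + V) + 2*Q = V + 3*Q)
T/(95 + s(3, 34)) = -2/(95 + (3 + 3*34)) = -2/(95 + (3 + 102)) = -2/(95 + 105) = -2/200 = (1/200)*(-2) = -1/100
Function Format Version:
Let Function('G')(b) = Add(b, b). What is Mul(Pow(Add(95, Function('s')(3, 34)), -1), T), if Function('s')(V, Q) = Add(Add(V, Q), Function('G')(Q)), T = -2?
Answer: Rational(-1, 100) ≈ -0.010000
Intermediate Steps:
Function('G')(b) = Mul(2, b)
Function('s')(V, Q) = Add(V, Mul(3, Q)) (Function('s')(V, Q) = Add(Add(V, Q), Mul(2, Q)) = Add(Add(Q, V), Mul(2, Q)) = Add(V, Mul(3, Q)))
Mul(Pow(Add(95, Function('s')(3, 34)), -1), T) = Mul(Pow(Add(95, Add(3, Mul(3, 34))), -1), -2) = Mul(Pow(Add(95, Add(3, 102)), -1), -2) = Mul(Pow(Add(95, 105), -1), -2) = Mul(Pow(200, -1), -2) = Mul(Rational(1, 200), -2) = Rational(-1, 100)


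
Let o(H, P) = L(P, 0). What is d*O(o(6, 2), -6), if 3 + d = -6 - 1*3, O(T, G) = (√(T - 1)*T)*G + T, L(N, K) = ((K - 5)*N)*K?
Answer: 0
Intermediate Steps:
L(N, K) = K*N*(-5 + K) (L(N, K) = ((-5 + K)*N)*K = (N*(-5 + K))*K = K*N*(-5 + K))
o(H, P) = 0 (o(H, P) = 0*P*(-5 + 0) = 0*P*(-5) = 0)
O(T, G) = T + G*T*√(-1 + T) (O(T, G) = (√(-1 + T)*T)*G + T = (T*√(-1 + T))*G + T = G*T*√(-1 + T) + T = T + G*T*√(-1 + T))
d = -12 (d = -3 + (-6 - 1*3) = -3 + (-6 - 3) = -3 - 9 = -12)
d*O(o(6, 2), -6) = -0*(1 - 6*√(-1 + 0)) = -0*(1 - 6*I) = -12*0 = 0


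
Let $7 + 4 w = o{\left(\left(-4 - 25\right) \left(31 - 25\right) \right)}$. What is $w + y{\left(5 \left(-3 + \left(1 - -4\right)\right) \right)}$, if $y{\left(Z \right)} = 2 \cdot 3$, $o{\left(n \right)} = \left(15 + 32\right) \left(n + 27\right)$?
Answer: $-1723$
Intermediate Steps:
$o{\left(n \right)} = 1269 + 47 n$ ($o{\left(n \right)} = 47 \left(27 + n\right) = 1269 + 47 n$)
$y{\left(Z \right)} = 6$
$w = -1729$ ($w = - \frac{7}{4} + \frac{1269 + 47 \left(-4 - 25\right) \left(31 - 25\right)}{4} = - \frac{7}{4} + \frac{1269 + 47 \left(\left(-29\right) 6\right)}{4} = - \frac{7}{4} + \frac{1269 + 47 \left(-174\right)}{4} = - \frac{7}{4} + \frac{1269 - 8178}{4} = - \frac{7}{4} + \frac{1}{4} \left(-6909\right) = - \frac{7}{4} - \frac{6909}{4} = -1729$)
$w + y{\left(5 \left(-3 + \left(1 - -4\right)\right) \right)} = -1729 + 6 = -1723$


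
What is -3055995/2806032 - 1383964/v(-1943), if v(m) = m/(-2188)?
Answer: -2832329522137903/1817373392 ≈ -1.5585e+6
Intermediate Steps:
v(m) = -m/2188 (v(m) = m*(-1/2188) = -m/2188)
-3055995/2806032 - 1383964/v(-1943) = -3055995/2806032 - 1383964/((-1/2188*(-1943))) = -3055995*1/2806032 - 1383964/1943/2188 = -1018665/935344 - 1383964*2188/1943 = -1018665/935344 - 3028113232/1943 = -2832329522137903/1817373392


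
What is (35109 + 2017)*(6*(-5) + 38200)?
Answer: 1417099420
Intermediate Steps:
(35109 + 2017)*(6*(-5) + 38200) = 37126*(-30 + 38200) = 37126*38170 = 1417099420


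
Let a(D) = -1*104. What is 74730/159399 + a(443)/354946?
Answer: 4418089514/9429672909 ≈ 0.46853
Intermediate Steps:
a(D) = -104
74730/159399 + a(443)/354946 = 74730/159399 - 104/354946 = 74730*(1/159399) - 104*1/354946 = 24910/53133 - 52/177473 = 4418089514/9429672909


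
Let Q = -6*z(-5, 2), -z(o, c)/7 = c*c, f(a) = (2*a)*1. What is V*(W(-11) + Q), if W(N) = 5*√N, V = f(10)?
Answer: 3360 + 100*I*√11 ≈ 3360.0 + 331.66*I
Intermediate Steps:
f(a) = 2*a
z(o, c) = -7*c² (z(o, c) = -7*c*c = -7*c²)
Q = 168 (Q = -(-42)*2² = -(-42)*4 = -6*(-28) = 168)
V = 20 (V = 2*10 = 20)
V*(W(-11) + Q) = 20*(5*√(-11) + 168) = 20*(5*(I*√11) + 168) = 20*(5*I*√11 + 168) = 20*(168 + 5*I*√11) = 3360 + 100*I*√11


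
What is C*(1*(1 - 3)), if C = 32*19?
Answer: -1216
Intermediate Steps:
C = 608
C*(1*(1 - 3)) = 608*(1*(1 - 3)) = 608*(1*(-2)) = 608*(-2) = -1216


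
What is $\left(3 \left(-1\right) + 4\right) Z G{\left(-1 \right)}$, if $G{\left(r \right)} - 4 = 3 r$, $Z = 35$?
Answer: $35$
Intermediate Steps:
$G{\left(r \right)} = 4 + 3 r$
$\left(3 \left(-1\right) + 4\right) Z G{\left(-1 \right)} = \left(3 \left(-1\right) + 4\right) 35 \left(4 + 3 \left(-1\right)\right) = \left(-3 + 4\right) 35 \left(4 - 3\right) = 1 \cdot 35 \cdot 1 = 35 \cdot 1 = 35$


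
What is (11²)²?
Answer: 14641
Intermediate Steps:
(11²)² = 121² = 14641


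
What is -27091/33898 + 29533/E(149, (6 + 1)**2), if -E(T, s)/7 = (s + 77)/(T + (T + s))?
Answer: -12407462045/1067787 ≈ -11620.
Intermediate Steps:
E(T, s) = -7*(77 + s)/(s + 2*T) (E(T, s) = -7*(s + 77)/(T + (T + s)) = -7*(77 + s)/(s + 2*T))
-27091/33898 + 29533/E(149, (6 + 1)**2) = -27091/33898 + 29533/((7*(-77 - (6 + 1)**2)/((6 + 1)**2 + 2*149))) = -27091*1/33898 + 29533/((7*(-77 - 1*7**2)/(7**2 + 298))) = -27091/33898 + 29533/((7*(-77 - 1*49)/(49 + 298))) = -27091/33898 + 29533/((7*(-77 - 49)/347)) = -27091/33898 + 29533/((7*(1/347)*(-126))) = -27091/33898 + 29533/(-882/347) = -27091/33898 + 29533*(-347/882) = -27091/33898 - 1463993/126 = -12407462045/1067787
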